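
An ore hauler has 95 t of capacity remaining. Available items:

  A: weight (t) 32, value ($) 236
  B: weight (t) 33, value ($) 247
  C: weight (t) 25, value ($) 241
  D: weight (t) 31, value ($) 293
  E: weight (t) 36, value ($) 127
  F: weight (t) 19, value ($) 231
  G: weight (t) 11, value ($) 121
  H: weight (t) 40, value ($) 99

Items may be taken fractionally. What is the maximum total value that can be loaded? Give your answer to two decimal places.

Greedy by value/weight ratio, highest first.
Ratios (sorted): F 12.16, G 11.00, C 9.64, D 9.45, B 7.48, A 7.38, E 3.53, H 2.48
take F (19 @ 231); take G (11 @ 121); take C (25 @ 241); take D (31 @ 293); take 9/33 of B → 67.36. Capacity used 95/95.
Total value = 953.36

953.36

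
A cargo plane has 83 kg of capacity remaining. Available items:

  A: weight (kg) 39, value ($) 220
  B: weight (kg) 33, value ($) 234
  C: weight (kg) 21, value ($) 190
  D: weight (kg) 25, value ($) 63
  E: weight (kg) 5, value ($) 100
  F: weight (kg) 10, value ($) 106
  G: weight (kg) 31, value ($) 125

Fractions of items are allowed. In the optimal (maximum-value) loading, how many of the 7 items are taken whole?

4

Sort by value per unit weight and fill in that order.
Order: E (100/5=20.00) > F (106/10=10.60) > C (190/21=9.05) > B (234/33=7.09) > A (220/39=5.64) > G (125/31=4.03) > D (63/25=2.52)
Fill: take E (5 @ 100) → take F (10 @ 106) → take C (21 @ 190) → take B (33 @ 234) → take 14/39 of A → 78.97; 83/83 used.
4 item(s) taken whole; one partial (take 14/39 of A).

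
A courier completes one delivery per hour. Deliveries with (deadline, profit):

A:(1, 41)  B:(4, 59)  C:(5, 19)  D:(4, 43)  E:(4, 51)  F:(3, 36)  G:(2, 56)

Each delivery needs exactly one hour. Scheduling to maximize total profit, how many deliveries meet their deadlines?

By profit: B(d4,59), G(d2,56), E(d4,51), D(d4,43), A(d1,41), F(d3,36), C(d5,19)
B→slot 4; G→slot 2; E→slot 3; D→slot 1; A skipped; F skipped; C→slot 5.
5 of 7 scheduled.

5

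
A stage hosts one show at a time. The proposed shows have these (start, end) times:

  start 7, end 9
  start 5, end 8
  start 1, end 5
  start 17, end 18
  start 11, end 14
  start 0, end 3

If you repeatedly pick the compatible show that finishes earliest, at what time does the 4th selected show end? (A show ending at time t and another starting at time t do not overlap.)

18

By end time: (0,3), (1,5), (5,8), (7,9), (11,14), (17,18).
Pick (0,3); next start ≥ 3 → (5,8); next start ≥ 8 → (11,14); next start ≥ 14 → (17,18).
Selected: (0,3) (5,8) (11,14) (17,18)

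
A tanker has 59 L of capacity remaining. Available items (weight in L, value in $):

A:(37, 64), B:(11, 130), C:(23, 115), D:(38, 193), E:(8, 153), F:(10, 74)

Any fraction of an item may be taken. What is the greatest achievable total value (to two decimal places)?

509.37

Greedy by value/weight ratio, highest first.
Order: E (153/8=19.12) > B (130/11=11.82) > F (74/10=7.40) > D (193/38=5.08) > C (115/23=5.00) > A (64/37=1.73)
Fill: take E (8 @ 153) → take B (11 @ 130) → take F (10 @ 74) → take 30/38 of D → 152.37; 59/59 used.
Total value = 509.37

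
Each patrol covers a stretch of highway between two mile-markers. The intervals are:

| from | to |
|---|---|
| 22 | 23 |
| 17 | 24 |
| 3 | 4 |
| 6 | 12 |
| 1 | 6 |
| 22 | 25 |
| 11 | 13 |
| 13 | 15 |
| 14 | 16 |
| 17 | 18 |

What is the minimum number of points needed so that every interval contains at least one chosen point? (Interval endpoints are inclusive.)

5

Sort by right endpoint; whenever an interval is uncovered, place a point at its right end.
By right end: [3,4]  [1,6]  [6,12]  [11,13]  [13,15]  [14,16]  [17,18]  [22,23]  [17,24]  [22,25]
[3,4] uncovered → point at 4; [6,12] uncovered → point at 12; [13,15] uncovered → point at 15; [17,18] uncovered → point at 18; [22,23] uncovered → point at 23.
Points: 4, 12, 15, 18, 23 (5 total).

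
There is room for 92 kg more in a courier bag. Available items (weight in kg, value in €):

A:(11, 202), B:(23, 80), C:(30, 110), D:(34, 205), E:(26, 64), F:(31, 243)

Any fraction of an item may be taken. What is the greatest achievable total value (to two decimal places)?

Sort by value per unit weight and fill in that order.
Order: A (202/11=18.36) > F (243/31=7.84) > D (205/34=6.03) > C (110/30=3.67) > B (80/23=3.48) > E (64/26=2.46)
Fill: take A (11 @ 202) → take F (31 @ 243) → take D (34 @ 205) → take 16/30 of C → 58.67; 92/92 used.
Total value = 708.67

708.67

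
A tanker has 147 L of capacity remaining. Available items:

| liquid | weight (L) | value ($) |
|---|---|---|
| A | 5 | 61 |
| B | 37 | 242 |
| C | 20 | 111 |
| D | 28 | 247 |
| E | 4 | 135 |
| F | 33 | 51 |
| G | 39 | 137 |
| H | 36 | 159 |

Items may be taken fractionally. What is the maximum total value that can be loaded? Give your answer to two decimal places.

Order: E (135/4=33.75) > A (61/5=12.20) > D (247/28=8.82) > B (242/37=6.54) > C (111/20=5.55) > H (159/36=4.42) > G (137/39=3.51) > F (51/33=1.55)
Fill: take E (4 @ 135) → take A (5 @ 61) → take D (28 @ 247) → take B (37 @ 242) → take C (20 @ 111) → take H (36 @ 159) → take 17/39 of G → 59.72; 147/147 used.
Total value = 1014.72

1014.72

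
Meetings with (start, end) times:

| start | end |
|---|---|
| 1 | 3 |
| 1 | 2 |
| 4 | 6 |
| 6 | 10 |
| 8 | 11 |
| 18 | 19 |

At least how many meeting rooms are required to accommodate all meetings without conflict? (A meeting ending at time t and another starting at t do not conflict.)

starts: [1, 1, 4, 6, 8, 18]
ends:   [2, 3, 6, 10, 11, 19]
s1→1 s1→2  — peak 2.

2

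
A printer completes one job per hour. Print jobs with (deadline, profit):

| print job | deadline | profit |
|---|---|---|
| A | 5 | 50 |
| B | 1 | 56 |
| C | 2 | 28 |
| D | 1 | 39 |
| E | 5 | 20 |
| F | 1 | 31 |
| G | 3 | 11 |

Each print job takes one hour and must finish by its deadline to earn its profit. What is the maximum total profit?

Sort by profit descending; place each in the latest free slot ≤ its deadline.
Profit order: B=56 A=50 D=39 F=31 C=28 E=20 G=11
Assign: B→slot 1, A→slot 5, D skipped, F skipped, C→slot 2, E→slot 4, G→slot 3.
Slots: [1:B] [2:C] [3:G] [4:E] [5:A]
Profit = 56 + 28 + 11 + 20 + 50 = 165

165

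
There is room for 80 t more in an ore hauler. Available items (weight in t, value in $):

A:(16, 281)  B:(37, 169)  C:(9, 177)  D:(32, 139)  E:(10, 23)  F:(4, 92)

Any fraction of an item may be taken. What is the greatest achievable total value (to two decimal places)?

Greedy by value/weight ratio, highest first.
Ratios (sorted): F 23.00, C 19.67, A 17.56, B 4.57, D 4.34, E 2.30
take F (4 @ 92); take C (9 @ 177); take A (16 @ 281); take B (37 @ 169); take 14/32 of D → 60.81. Capacity used 80/80.
Total value = 779.81

779.81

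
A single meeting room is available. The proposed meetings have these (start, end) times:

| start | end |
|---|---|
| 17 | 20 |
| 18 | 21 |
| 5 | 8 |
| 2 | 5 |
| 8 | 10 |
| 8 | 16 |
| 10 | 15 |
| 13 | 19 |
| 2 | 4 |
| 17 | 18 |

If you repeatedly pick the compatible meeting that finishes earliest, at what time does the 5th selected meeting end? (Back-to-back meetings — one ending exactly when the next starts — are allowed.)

18

Order by finish time; keep every interval that doesn't clash with the previous kept one.
By end time: (2,4), (2,5), (5,8), (8,10), (10,15), (8,16), (17,18), (13,19), (17,20), (18,21).
Pick (2,4); next start ≥ 4 → (5,8); next start ≥ 8 → (8,10); next start ≥ 10 → (10,15); next start ≥ 15 → (17,18); next start ≥ 18 → (18,21).
Selected: (2,4) (5,8) (8,10) (10,15) (17,18) (18,21)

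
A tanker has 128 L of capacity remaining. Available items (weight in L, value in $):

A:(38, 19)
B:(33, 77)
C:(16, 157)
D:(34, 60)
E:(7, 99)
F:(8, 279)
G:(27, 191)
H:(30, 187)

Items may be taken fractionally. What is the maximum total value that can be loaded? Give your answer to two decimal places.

1002.35

Greedy by value/weight ratio, highest first.
Order: F (279/8=34.88) > E (99/7=14.14) > C (157/16=9.81) > G (191/27=7.07) > H (187/30=6.23) > B (77/33=2.33) > D (60/34=1.76) > A (19/38=0.50)
Fill: take F (8 @ 279) → take E (7 @ 99) → take C (16 @ 157) → take G (27 @ 191) → take H (30 @ 187) → take B (33 @ 77) → take 7/34 of D → 12.35; 128/128 used.
Total value = 1002.35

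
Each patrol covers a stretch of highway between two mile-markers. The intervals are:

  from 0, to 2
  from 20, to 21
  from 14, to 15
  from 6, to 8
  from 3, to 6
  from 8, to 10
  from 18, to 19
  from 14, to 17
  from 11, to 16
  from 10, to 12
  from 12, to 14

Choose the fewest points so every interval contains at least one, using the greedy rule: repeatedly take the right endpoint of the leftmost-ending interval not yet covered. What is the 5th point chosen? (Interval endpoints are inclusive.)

19

Sorted: [0,2] [3,6] [6,8] [8,10] [10,12] [12,14] [14,15] [11,16] [14,17] [18,19] [20,21]
{[0,2]} hit by 2; {[3,6],[6,8]} hit by 6; {[8,10],[10,12]} hit by 10; {[12,14],[14,15],[11,16],[14,17]} hit by 14; {[18,19]} hit by 19; {[20,21]} hit by 21.
Points: 2, 6, 10, 14, 19, 21 (6 total).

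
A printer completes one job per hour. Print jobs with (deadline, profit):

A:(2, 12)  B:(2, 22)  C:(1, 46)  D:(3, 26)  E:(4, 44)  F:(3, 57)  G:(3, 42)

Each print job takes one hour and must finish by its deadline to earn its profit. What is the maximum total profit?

189

By profit: F(d3,57), C(d1,46), E(d4,44), G(d3,42), D(d3,26), B(d2,22), A(d2,12)
F→slot 3; C→slot 1; E→slot 4; G→slot 2; D skipped; B skipped; A skipped.
Profit = 46 + 42 + 57 + 44 = 189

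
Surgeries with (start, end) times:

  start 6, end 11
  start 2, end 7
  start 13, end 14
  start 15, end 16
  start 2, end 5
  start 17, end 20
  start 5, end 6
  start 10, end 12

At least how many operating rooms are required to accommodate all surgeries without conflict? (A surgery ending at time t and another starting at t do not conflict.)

2

starts: [2, 2, 5, 6, 10, 13, 15, 17]
ends:   [5, 6, 7, 11, 12, 14, 16, 20]
s2→1 s2→2  — peak 2.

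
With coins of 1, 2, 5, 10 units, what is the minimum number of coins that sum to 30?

3

Use the largest denomination that fits, subtract, and repeat.
30 − 3×10→0
Total coins = 3 = 3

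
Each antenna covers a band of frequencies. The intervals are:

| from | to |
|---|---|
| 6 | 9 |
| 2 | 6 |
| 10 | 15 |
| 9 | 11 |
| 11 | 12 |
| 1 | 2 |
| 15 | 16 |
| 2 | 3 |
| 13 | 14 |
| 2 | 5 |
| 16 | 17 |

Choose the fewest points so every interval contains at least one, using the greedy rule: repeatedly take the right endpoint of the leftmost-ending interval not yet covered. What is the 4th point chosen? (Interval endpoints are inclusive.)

Sorted: [1,2] [2,3] [2,5] [2,6] [6,9] [9,11] [11,12] [13,14] [10,15] [15,16] [16,17]
{[1,2],[2,3],[2,5],[2,6]} hit by 2; {[6,9],[9,11]} hit by 9; {[11,12]} hit by 12; {[13,14],[10,15]} hit by 14; {[15,16],[16,17]} hit by 16.
Points: 2, 9, 12, 14, 16 (5 total).

14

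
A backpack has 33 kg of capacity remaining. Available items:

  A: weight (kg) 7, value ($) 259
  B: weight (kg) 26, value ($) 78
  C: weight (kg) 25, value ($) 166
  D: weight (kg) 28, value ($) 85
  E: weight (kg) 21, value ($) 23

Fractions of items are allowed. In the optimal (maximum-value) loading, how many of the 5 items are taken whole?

Sort by value per unit weight and fill in that order.
Ratios (sorted): A 37.00, C 6.64, D 3.04, B 3.00, E 1.10
take A (7 @ 259); take C (25 @ 166); take 1/28 of D → 3.04. Capacity used 33/33.
2 item(s) taken whole; one partial (take 1/28 of D).

2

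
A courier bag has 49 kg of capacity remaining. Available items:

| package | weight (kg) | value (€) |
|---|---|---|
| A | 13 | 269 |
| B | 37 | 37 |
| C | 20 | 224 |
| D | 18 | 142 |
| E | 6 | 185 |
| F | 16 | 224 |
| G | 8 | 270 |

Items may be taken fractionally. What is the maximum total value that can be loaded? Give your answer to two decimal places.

Sort by value per unit weight and fill in that order.
Order: G (270/8=33.75) > E (185/6=30.83) > A (269/13=20.69) > F (224/16=14.00) > C (224/20=11.20) > D (142/18=7.89) > B (37/37=1.00)
Fill: take G (8 @ 270) → take E (6 @ 185) → take A (13 @ 269) → take F (16 @ 224) → take 6/20 of C → 67.20; 49/49 used.
Total value = 1015.20

1015.20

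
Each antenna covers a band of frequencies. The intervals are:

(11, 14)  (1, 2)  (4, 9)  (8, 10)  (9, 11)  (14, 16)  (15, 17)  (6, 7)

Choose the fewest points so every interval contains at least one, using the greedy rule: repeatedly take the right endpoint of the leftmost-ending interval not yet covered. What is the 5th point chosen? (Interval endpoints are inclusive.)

Sort by right endpoint; whenever an interval is uncovered, place a point at its right end.
Sorted: [1,2] [6,7] [4,9] [8,10] [9,11] [11,14] [14,16] [15,17]
{[1,2]} hit by 2; {[6,7],[4,9]} hit by 7; {[8,10],[9,11]} hit by 10; {[11,14],[14,16]} hit by 14; {[15,17]} hit by 17.
Points: 2, 7, 10, 14, 17 (5 total).

17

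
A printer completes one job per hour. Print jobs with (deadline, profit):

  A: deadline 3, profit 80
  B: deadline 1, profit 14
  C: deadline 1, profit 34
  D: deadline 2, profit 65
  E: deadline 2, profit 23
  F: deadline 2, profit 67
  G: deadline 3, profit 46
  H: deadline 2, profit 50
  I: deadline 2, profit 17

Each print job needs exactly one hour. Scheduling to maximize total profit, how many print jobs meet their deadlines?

Sort by profit descending; place each in the latest free slot ≤ its deadline.
By profit: A(d3,80), F(d2,67), D(d2,65), H(d2,50), G(d3,46), C(d1,34), E(d2,23), I(d2,17), B(d1,14)
A→slot 3; F→slot 2; D→slot 1; H skipped; G skipped; C skipped; E skipped; I skipped; B skipped.
3 of 9 scheduled.

3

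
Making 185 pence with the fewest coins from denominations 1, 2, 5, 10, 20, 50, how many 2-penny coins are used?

0

Greedy: take as many of the largest coin as possible, then repeat with the remainder.
185 = 3×50 + 1×20 + 1×10 + 1×5
Count of 2: 0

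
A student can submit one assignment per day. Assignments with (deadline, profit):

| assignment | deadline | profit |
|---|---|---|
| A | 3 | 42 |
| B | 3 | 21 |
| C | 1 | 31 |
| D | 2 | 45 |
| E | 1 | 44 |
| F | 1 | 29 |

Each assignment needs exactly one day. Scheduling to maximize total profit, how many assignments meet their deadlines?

By profit: D(d2,45), E(d1,44), A(d3,42), C(d1,31), F(d1,29), B(d3,21)
D→slot 2; E→slot 1; A→slot 3; C skipped; F skipped; B skipped.
3 of 6 scheduled.

3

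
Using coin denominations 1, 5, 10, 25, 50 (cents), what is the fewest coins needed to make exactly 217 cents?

Greedy: take as many of the largest coin as possible, then repeat with the remainder.
217 − 4×50→17 − 1×10→7 − 1×5→2 − 2×1→0
Total coins = 4 + 1 + 1 + 2 = 8

8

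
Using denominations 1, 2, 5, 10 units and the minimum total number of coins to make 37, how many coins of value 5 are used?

1

37 − 3×10→7 − 1×5→2 − 1×2→0
Count of 5: 1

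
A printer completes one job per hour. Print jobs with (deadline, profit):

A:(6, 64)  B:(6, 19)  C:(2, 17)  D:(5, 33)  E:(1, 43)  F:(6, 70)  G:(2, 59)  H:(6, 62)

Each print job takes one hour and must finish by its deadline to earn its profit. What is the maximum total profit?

Take jobs in profit order; each goes to the latest open slot no later than its deadline.
Profit order: F=70 A=64 H=62 G=59 E=43 D=33 B=19 C=17
Assign: F→slot 6, A→slot 5, H→slot 4, G→slot 2, E→slot 1, D→slot 3, B skipped, C skipped.
Slots: [1:E] [2:G] [3:D] [4:H] [5:A] [6:F]
Profit = 43 + 59 + 33 + 62 + 64 + 70 = 331

331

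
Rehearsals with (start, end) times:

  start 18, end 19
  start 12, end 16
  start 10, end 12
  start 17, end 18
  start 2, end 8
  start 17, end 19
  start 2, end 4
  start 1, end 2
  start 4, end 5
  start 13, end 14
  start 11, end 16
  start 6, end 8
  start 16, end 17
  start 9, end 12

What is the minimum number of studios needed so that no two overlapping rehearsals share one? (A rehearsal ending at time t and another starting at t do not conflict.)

Count concurrent intervals with a sweep; the peak is the room count.
starts: [1, 2, 2, 4, 6, 9, 10, 11, 12, 13, 16, 17, 17, 18]
ends:   [2, 4, 5, 8, 8, 12, 12, 14, 16, 16, 17, 18, 19, 19]
s1→1 e2→0 s2→1 s2→2 e4→1 s4→2 e5→1 s6→2 e8→1 e8→0 s9→1 s10→2 s11→3  — peak 3.

3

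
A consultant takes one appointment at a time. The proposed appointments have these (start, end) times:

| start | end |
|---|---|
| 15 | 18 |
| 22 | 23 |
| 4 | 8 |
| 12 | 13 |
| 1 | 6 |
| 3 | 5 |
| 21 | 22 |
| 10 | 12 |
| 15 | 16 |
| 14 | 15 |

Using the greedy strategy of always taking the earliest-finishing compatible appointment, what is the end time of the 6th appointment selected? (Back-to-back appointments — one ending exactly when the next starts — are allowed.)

By end time: (3,5), (1,6), (4,8), (10,12), (12,13), (14,15), (15,16), (15,18), (21,22), (22,23).
Pick (3,5); next start ≥ 5 → (10,12); next start ≥ 12 → (12,13); next start ≥ 13 → (14,15); next start ≥ 15 → (15,16); next start ≥ 16 → (21,22); next start ≥ 22 → (22,23).
Selected: (3,5) (10,12) (12,13) (14,15) (15,16) (21,22) (22,23)

22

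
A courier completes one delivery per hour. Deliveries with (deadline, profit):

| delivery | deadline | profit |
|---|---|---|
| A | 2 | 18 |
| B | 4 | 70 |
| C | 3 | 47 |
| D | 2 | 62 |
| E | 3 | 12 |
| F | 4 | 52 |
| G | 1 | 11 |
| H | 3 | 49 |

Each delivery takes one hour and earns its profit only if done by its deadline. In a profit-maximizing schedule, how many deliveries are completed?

4

Profit order: B=70 D=62 F=52 H=49 C=47 A=18 E=12 G=11
Assign: B→slot 4, D→slot 2, F→slot 3, H→slot 1, C skipped, A skipped, E skipped, G skipped.
Slots: [1:H] [2:D] [3:F] [4:B]
4 of 8 scheduled.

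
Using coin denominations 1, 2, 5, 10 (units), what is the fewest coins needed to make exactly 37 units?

Greedy: take as many of the largest coin as possible, then repeat with the remainder.
37 − 3×10→7 − 1×5→2 − 1×2→0
Total coins = 3 + 1 + 1 = 5

5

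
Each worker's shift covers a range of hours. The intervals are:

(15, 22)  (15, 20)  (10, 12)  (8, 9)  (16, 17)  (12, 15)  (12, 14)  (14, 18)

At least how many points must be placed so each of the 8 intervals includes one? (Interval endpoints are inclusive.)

3

Sort by right endpoint; whenever an interval is uncovered, place a point at its right end.
Sorted: [8,9] [10,12] [12,14] [12,15] [16,17] [14,18] [15,20] [15,22]
{[8,9]} hit by 9; {[10,12],[12,14],[12,15]} hit by 12; {[16,17],[14,18],[15,20],[15,22]} hit by 17.
Points: 9, 12, 17 (3 total).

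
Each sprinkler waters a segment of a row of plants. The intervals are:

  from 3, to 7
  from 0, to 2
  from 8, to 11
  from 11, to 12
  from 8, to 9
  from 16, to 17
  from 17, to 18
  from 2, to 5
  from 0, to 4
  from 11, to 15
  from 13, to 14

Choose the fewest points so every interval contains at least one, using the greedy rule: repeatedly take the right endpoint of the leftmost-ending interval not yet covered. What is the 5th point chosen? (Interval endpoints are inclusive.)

Sorted: [0,2] [0,4] [2,5] [3,7] [8,9] [8,11] [11,12] [13,14] [11,15] [16,17] [17,18]
{[0,2],[0,4],[2,5]} hit by 2; {[3,7]} hit by 7; {[8,9],[8,11]} hit by 9; {[11,12]} hit by 12; {[13,14],[11,15]} hit by 14; {[16,17],[17,18]} hit by 17.
Points: 2, 7, 9, 12, 14, 17 (6 total).

14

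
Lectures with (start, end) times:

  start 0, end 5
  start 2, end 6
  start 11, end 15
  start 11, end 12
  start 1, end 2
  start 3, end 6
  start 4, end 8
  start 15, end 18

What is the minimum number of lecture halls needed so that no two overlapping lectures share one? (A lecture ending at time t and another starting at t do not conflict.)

The answer is the maximum number of intervals overlapping at any instant.
Events (time:±→running): 0:+→1 1:+→2 2:-→1 2:+→2 3:+→3 4:+→4 … peak 4.

4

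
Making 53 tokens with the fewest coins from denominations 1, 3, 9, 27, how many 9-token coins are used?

2

Use the largest denomination that fits, subtract, and repeat.
53 − 1×27→26 − 2×9→8 − 2×3→2 − 2×1→0
Count of 9: 2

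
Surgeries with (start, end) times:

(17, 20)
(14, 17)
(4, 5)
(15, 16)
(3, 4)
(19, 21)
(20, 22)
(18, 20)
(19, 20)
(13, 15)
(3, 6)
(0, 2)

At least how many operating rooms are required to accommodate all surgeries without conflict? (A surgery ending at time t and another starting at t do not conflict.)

Count concurrent intervals with a sweep; the peak is the room count.
starts: [0, 3, 3, 4, 13, 14, 15, 17, 18, 19, 19, 20]
ends:   [2, 4, 5, 6, 15, 16, 17, 20, 20, 20, 21, 22]
s0→1 e2→0 s3→1 s3→2 e4→1 s4→2 e5→1 e6→0 s13→1 s14→2 e15→1 s15→2 e16→1 e17→0 s17→1 s18→2 s19→3 s19→4  — peak 4.

4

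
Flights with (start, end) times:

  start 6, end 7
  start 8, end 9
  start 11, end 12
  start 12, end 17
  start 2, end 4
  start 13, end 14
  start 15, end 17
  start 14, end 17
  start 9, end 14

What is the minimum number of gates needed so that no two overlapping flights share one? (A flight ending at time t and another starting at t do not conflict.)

3

The answer is the maximum number of intervals overlapping at any instant.
Events (time:±→running): 2:+→1 4:-→0 6:+→1 7:-→0 8:+→1 9:-→0 9:+→1 11:+→2 12:-→1 12:+→2 13:+→3 … peak 3.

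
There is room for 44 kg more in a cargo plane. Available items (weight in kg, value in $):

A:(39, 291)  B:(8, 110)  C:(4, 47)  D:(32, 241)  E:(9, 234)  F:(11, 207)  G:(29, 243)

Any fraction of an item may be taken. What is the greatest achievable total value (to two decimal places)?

698.55

Order: E (234/9=26.00) > F (207/11=18.82) > B (110/8=13.75) > C (47/4=11.75) > G (243/29=8.38) > D (241/32=7.53) > A (291/39=7.46)
Fill: take E (9 @ 234) → take F (11 @ 207) → take B (8 @ 110) → take C (4 @ 47) → take 12/29 of G → 100.55; 44/44 used.
Total value = 698.55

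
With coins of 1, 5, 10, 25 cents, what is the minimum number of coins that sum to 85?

4

Use the largest denomination that fits, subtract, and repeat.
85 − 3×25→10 − 1×10→0
Total coins = 3 + 1 = 4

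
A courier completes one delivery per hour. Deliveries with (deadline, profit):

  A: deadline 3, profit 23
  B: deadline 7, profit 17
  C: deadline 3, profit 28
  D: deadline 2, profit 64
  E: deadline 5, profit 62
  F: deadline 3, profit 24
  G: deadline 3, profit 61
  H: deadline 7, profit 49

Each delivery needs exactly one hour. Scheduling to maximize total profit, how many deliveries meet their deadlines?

Sort by profit descending; place each in the latest free slot ≤ its deadline.
Profit order: D=64 E=62 G=61 H=49 C=28 F=24 A=23 B=17
Assign: D→slot 2, E→slot 5, G→slot 3, H→slot 7, C→slot 1, F skipped, A skipped, B→slot 6.
Slots: [1:C] [2:D] [3:G] [5:E] [6:B] [7:H]
6 of 8 scheduled.

6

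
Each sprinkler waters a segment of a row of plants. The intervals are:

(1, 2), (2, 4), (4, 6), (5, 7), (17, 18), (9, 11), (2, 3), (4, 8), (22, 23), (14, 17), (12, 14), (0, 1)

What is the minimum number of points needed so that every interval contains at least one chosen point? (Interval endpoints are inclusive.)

Sort by right endpoint; whenever an interval is uncovered, place a point at its right end.
Sorted: [0,1] [1,2] [2,3] [2,4] [4,6] [5,7] [4,8] [9,11] [12,14] [14,17] [17,18] [22,23]
{[0,1],[1,2]} hit by 1; {[2,3],[2,4]} hit by 3; {[4,6],[5,7],[4,8]} hit by 6; {[9,11]} hit by 11; {[12,14],[14,17]} hit by 14; {[17,18]} hit by 18; {[22,23]} hit by 23.
Points: 1, 3, 6, 11, 14, 18, 23 (7 total).

7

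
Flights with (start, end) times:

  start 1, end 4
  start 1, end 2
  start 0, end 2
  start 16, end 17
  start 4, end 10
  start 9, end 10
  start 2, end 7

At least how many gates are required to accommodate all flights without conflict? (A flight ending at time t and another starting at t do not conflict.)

The answer is the maximum number of intervals overlapping at any instant.
starts: [0, 1, 1, 2, 4, 9, 16]
ends:   [2, 2, 4, 7, 10, 10, 17]
s0→1 s1→2 s1→3  — peak 3.

3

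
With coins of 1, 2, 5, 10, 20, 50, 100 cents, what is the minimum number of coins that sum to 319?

Greedy: take as many of the largest coin as possible, then repeat with the remainder.
319 = 3×100 + 1×10 + 1×5 + 2×2
Total coins = 3 + 1 + 1 + 2 = 7

7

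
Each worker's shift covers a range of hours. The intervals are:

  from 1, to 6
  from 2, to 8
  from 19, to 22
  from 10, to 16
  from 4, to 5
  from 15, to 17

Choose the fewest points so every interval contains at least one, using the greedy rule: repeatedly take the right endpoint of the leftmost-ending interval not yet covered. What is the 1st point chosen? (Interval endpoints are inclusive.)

5

Sorted: [4,5] [1,6] [2,8] [10,16] [15,17] [19,22]
{[4,5],[1,6],[2,8]} hit by 5; {[10,16],[15,17]} hit by 16; {[19,22]} hit by 22.
Points: 5, 16, 22 (3 total).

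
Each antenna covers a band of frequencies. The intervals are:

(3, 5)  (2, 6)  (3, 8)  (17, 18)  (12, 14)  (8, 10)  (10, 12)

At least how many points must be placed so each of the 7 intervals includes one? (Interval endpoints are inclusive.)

Process intervals by earliest right end; each time one isn't hit yet, stab at its right endpoint.
Sorted: [3,5] [2,6] [3,8] [8,10] [10,12] [12,14] [17,18]
{[3,5],[2,6],[3,8]} hit by 5; {[8,10],[10,12]} hit by 10; {[12,14]} hit by 14; {[17,18]} hit by 18.
Points: 5, 10, 14, 18 (4 total).

4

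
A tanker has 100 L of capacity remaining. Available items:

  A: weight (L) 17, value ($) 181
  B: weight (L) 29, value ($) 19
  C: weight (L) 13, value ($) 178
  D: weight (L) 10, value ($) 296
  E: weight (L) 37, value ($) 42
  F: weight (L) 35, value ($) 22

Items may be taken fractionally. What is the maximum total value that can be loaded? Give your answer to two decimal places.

712.07

Order: D (296/10=29.60) > C (178/13=13.69) > A (181/17=10.65) > E (42/37=1.14) > B (19/29=0.66) > F (22/35=0.63)
Fill: take D (10 @ 296) → take C (13 @ 178) → take A (17 @ 181) → take E (37 @ 42) → take 23/29 of B → 15.07; 100/100 used.
Total value = 712.07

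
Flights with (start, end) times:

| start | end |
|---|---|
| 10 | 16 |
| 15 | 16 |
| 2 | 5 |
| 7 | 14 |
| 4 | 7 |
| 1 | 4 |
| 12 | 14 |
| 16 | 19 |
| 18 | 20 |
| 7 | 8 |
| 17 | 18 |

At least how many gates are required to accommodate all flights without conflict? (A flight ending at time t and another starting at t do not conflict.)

3

The answer is the maximum number of intervals overlapping at any instant.
starts: [1, 2, 4, 7, 7, 10, 12, 15, 16, 17, 18]
ends:   [4, 5, 7, 8, 14, 14, 16, 16, 18, 19, 20]
s1→1 s2→2 e4→1 s4→2 e5→1 e7→0 s7→1 s7→2 e8→1 s10→2 s12→3  — peak 3.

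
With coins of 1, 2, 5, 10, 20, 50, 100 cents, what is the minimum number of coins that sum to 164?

5

Use the largest denomination that fits, subtract, and repeat.
164 = 1×100 + 1×50 + 1×10 + 2×2
Total coins = 1 + 1 + 1 + 2 = 5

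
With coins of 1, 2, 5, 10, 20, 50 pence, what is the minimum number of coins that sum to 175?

5

175 = 3×50 + 1×20 + 1×5
Total coins = 3 + 1 + 1 = 5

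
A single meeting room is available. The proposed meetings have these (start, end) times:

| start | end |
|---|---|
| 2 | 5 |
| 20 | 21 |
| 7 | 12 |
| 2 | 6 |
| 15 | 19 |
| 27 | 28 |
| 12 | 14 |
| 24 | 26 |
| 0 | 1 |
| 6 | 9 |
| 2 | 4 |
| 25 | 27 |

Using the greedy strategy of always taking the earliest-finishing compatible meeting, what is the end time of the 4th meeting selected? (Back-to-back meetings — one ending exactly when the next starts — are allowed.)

14

By end time: (0,1), (2,4), (2,5), (2,6), (6,9), (7,12), (12,14), (15,19), (20,21), (24,26), (25,27), (27,28).
Pick (0,1); next start ≥ 1 → (2,4); next start ≥ 4 → (6,9); next start ≥ 9 → (12,14); next start ≥ 14 → (15,19); next start ≥ 19 → (20,21); next start ≥ 21 → (24,26); next start ≥ 26 → (27,28).
Selected: (0,1) (2,4) (6,9) (12,14) (15,19) (20,21) (24,26) (27,28)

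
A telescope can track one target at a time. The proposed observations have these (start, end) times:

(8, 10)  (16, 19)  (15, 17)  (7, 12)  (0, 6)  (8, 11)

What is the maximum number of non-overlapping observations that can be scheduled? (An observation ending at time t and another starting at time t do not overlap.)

By end time: (0,6), (8,10), (8,11), (7,12), (15,17), (16,19).
Pick (0,6); next start ≥ 6 → (8,10); next start ≥ 10 → (15,17).
Selected 3 observations.

3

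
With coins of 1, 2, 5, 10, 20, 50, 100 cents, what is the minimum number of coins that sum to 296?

7

Greedy: take as many of the largest coin as possible, then repeat with the remainder.
296 − 2×100→96 − 1×50→46 − 2×20→6 − 1×5→1 − 1×1→0
Total coins = 2 + 1 + 2 + 1 + 1 = 7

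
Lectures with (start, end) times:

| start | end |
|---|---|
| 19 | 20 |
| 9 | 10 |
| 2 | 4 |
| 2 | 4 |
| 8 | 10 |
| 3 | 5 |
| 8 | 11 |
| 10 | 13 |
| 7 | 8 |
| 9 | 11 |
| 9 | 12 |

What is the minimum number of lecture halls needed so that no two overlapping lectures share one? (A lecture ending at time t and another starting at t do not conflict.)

The answer is the maximum number of intervals overlapping at any instant.
starts: [2, 2, 3, 7, 8, 8, 9, 9, 9, 10, 19]
ends:   [4, 4, 5, 8, 10, 10, 11, 11, 12, 13, 20]
s2→1 s2→2 s3→3 e4→2 e4→1 e5→0 s7→1 e8→0 s8→1 s8→2 s9→3 s9→4 s9→5  — peak 5.

5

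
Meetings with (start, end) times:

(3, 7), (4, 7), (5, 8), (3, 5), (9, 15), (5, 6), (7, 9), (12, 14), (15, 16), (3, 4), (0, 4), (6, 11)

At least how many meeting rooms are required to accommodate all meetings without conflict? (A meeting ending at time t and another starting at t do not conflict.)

4

Events (time:±→running): 0:+→1 3:+→2 3:+→3 3:+→4 … peak 4.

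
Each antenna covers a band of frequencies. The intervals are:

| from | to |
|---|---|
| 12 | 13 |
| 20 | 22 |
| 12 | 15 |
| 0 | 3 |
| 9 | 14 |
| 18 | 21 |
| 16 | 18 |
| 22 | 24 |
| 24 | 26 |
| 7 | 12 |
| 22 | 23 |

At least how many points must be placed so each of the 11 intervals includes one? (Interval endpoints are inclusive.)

Sort by right endpoint; whenever an interval is uncovered, place a point at its right end.
Sorted: [0,3] [7,12] [12,13] [9,14] [12,15] [16,18] [18,21] [20,22] [22,23] [22,24] [24,26]
{[0,3]} hit by 3; {[7,12],[12,13],[9,14],[12,15]} hit by 12; {[16,18],[18,21]} hit by 18; {[20,22],[22,23],[22,24]} hit by 22; {[24,26]} hit by 26.
Points: 3, 12, 18, 22, 26 (5 total).

5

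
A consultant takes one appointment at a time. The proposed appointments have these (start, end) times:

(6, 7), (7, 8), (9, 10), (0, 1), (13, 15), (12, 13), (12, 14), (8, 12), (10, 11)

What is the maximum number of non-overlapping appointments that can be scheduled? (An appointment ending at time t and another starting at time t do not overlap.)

Order by finish time; keep every interval that doesn't clash with the previous kept one.
Sorted by end: (0,1)  (6,7)  (7,8)  (9,10)  (10,11)  (8,12)  (12,13)  (12,14)  (13,15)
take (0,1); take (6,7); take (7,8); take (9,10); take (10,11); take (12,13); take (13,15).
Selected 7 appointments.

7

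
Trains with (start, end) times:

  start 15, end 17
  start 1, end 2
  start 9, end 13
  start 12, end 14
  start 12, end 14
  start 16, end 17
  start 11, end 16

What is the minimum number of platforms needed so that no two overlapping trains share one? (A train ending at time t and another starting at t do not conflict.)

4

The answer is the maximum number of intervals overlapping at any instant.
Events (time:±→running): 1:+→1 2:-→0 9:+→1 11:+→2 12:+→3 12:+→4 … peak 4.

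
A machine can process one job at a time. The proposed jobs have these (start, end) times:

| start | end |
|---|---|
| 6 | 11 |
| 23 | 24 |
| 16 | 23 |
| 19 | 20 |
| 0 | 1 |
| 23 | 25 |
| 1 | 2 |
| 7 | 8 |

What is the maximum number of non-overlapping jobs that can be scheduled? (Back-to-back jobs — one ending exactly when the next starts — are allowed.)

5

Order by finish time; keep every interval that doesn't clash with the previous kept one.
Sorted by end: (0,1)  (1,2)  (7,8)  (6,11)  (19,20)  (16,23)  (23,24)  (23,25)
take (0,1); take (1,2); take (7,8); skip (6,11); take (19,20); take (23,24); skip (23,25).
Selected 5 jobs.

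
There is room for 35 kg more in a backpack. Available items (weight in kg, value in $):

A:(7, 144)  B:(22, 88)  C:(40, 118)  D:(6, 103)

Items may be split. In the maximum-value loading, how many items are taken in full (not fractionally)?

3

Greedy by value/weight ratio, highest first.
Order: A (144/7=20.57) > D (103/6=17.17) > B (88/22=4.00) > C (118/40=2.95)
Fill: take A (7 @ 144) → take D (6 @ 103) → take B (22 @ 88); 35/35 used.
3 item(s) taken whole.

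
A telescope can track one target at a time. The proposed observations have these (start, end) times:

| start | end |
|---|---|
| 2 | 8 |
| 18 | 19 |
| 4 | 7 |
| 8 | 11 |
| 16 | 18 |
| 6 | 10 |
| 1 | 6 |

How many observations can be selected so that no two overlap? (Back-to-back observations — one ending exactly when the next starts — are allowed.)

4

Sort by end time and greedily take each interval whose start is ≥ the last chosen end.
Sorted by end: (1,6)  (4,7)  (2,8)  (6,10)  (8,11)  (16,18)  (18,19)
take (1,6); skip (4,7); skip (2,8); take (6,10); take (16,18); take (18,19).
Selected 4 observations.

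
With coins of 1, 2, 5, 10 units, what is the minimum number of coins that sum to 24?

4

24 − 2×10→4 − 2×2→0
Total coins = 2 + 2 = 4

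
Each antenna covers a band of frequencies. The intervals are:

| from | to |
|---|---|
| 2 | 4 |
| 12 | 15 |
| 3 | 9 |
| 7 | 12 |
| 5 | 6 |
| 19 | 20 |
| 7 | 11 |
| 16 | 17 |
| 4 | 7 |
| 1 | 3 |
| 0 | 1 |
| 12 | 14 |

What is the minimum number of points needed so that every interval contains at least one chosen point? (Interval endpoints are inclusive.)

Sorted: [0,1] [1,3] [2,4] [5,6] [4,7] [3,9] [7,11] [7,12] [12,14] [12,15] [16,17] [19,20]
{[0,1],[1,3]} hit by 1; {[2,4]} hit by 4; {[5,6],[4,7],[3,9]} hit by 6; {[7,11],[7,12]} hit by 11; {[12,14],[12,15]} hit by 14; {[16,17]} hit by 17; {[19,20]} hit by 20.
Points: 1, 4, 6, 11, 14, 17, 20 (7 total).

7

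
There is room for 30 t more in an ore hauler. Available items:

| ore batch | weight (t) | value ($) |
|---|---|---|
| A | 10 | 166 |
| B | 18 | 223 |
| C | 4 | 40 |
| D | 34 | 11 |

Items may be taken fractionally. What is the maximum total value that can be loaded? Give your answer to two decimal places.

409.00

Order: A (166/10=16.60) > B (223/18=12.39) > C (40/4=10.00) > D (11/34=0.32)
Fill: take A (10 @ 166) → take B (18 @ 223) → take 2/4 of C → 20.00; 30/30 used.
Total value = 409.00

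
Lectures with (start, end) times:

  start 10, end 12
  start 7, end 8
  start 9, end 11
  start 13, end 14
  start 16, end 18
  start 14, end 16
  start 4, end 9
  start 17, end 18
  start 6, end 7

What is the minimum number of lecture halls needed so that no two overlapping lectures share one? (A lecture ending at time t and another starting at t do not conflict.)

Events (time:±→running): 4:+→1 6:+→2 … peak 2.

2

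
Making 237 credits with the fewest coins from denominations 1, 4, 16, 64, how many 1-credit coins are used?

237 − 3×64→45 − 2×16→13 − 3×4→1 − 1×1→0
Count of 1: 1

1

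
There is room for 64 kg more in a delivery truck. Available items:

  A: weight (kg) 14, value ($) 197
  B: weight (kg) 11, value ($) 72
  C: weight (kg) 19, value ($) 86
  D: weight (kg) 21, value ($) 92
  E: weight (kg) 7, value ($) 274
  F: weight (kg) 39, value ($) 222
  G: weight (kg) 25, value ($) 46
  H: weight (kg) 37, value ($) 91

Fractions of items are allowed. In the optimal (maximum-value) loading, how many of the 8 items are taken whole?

Sort by value per unit weight and fill in that order.
Ratios (sorted): E 39.14, A 14.07, B 6.55, F 5.69, C 4.53, D 4.38, H 2.46, G 1.84
take E (7 @ 274); take A (14 @ 197); take B (11 @ 72); take 32/39 of F → 182.15. Capacity used 64/64.
3 item(s) taken whole; one partial (take 32/39 of F).

3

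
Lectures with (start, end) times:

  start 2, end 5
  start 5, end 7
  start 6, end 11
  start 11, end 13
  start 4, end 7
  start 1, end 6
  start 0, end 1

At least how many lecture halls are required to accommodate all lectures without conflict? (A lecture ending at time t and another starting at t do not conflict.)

3

The answer is the maximum number of intervals overlapping at any instant.
starts: [0, 1, 2, 4, 5, 6, 11]
ends:   [1, 5, 6, 7, 7, 11, 13]
s0→1 e1→0 s1→1 s2→2 s4→3  — peak 3.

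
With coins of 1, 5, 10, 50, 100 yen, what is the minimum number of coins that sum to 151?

Greedy: take as many of the largest coin as possible, then repeat with the remainder.
151 = 1×100 + 1×50 + 1×1
Total coins = 1 + 1 + 1 = 3

3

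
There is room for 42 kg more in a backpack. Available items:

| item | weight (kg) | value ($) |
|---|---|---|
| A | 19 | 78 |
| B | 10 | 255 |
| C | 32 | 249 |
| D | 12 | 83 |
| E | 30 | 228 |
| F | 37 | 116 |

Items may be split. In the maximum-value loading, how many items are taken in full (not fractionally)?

Ratios (sorted): B 25.50, C 7.78, E 7.60, D 6.92, A 4.11, F 3.14
take B (10 @ 255); take C (32 @ 249). Capacity used 42/42.
2 item(s) taken whole.

2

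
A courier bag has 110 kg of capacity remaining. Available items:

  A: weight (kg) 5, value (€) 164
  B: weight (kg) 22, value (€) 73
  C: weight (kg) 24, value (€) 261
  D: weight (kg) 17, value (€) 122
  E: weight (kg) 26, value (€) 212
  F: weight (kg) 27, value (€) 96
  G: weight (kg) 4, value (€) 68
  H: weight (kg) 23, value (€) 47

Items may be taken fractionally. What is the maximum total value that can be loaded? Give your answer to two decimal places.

Order: A (164/5=32.80) > G (68/4=17.00) > C (261/24=10.88) > E (212/26=8.15) > D (122/17=7.18) > F (96/27=3.56) > B (73/22=3.32) > H (47/23=2.04)
Fill: take A (5 @ 164) → take G (4 @ 68) → take C (24 @ 261) → take E (26 @ 212) → take D (17 @ 122) → take F (27 @ 96) → take 7/22 of B → 23.23; 110/110 used.
Total value = 946.23

946.23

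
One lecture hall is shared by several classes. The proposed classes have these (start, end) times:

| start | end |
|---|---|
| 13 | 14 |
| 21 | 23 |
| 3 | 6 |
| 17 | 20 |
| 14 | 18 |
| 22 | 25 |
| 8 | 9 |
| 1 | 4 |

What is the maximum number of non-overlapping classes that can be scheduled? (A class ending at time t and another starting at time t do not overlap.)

Sort by end time and greedily take each interval whose start is ≥ the last chosen end.
Sorted by end: (1,4)  (3,6)  (8,9)  (13,14)  (14,18)  (17,20)  (21,23)  (22,25)
take (1,4); take (8,9); take (13,14); take (14,18); take (21,23).
Selected 5 classes.

5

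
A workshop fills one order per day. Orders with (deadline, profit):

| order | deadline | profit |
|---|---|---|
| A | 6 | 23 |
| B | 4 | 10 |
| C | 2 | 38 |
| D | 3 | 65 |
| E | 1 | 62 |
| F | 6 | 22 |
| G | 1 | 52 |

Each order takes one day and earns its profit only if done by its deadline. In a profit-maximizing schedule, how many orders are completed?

6

Take jobs in profit order; each goes to the latest open slot no later than its deadline.
By profit: D(d3,65), E(d1,62), G(d1,52), C(d2,38), A(d6,23), F(d6,22), B(d4,10)
D→slot 3; E→slot 1; G skipped; C→slot 2; A→slot 6; F→slot 5; B→slot 4.
6 of 7 scheduled.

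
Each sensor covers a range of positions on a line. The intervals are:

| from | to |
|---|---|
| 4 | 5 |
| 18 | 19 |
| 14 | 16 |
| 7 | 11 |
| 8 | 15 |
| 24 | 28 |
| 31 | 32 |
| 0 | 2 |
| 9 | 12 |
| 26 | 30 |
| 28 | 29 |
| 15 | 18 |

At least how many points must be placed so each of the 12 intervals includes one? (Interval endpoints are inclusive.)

7

Sorted: [0,2] [4,5] [7,11] [9,12] [8,15] [14,16] [15,18] [18,19] [24,28] [28,29] [26,30] [31,32]
{[0,2]} hit by 2; {[4,5]} hit by 5; {[7,11],[9,12],[8,15]} hit by 11; {[14,16],[15,18]} hit by 16; {[18,19]} hit by 19; {[24,28],[28,29],[26,30]} hit by 28; {[31,32]} hit by 32.
Points: 2, 5, 11, 16, 19, 28, 32 (7 total).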